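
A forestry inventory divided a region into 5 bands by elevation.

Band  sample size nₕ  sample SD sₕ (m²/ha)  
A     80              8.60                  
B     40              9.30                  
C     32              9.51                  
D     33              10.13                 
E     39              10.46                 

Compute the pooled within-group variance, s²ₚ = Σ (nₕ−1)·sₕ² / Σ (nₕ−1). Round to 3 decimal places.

88.863

A: (80−1)·8.60² = 79·73.96 = 5842.84
B: (40−1)·9.30² = 39·86.49 = 3373.11
C: (32−1)·9.51² = 31·90.4401 = 2803.6431
D: (33−1)·10.13² = 32·102.6169 = 3283.7408
E: (39−1)·10.46² = 38·109.4116 = 4157.6408
Numerator = 19460.9747; denominator = Σ(nₕ−1) = 219.
s²ₚ = 19460.9747/219 = 88.86290... → 88.863.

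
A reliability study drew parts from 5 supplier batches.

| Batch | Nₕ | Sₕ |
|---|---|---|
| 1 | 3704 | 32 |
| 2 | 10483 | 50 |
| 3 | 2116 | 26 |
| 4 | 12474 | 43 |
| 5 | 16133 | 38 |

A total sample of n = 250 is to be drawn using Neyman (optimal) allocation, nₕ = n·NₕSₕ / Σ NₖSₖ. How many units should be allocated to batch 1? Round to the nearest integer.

16

Σ NₕSₕ = 3704·32 + 10483·50 + 2116·26 + 12474·43 + 16133·38 = 1847130.
Share for 1: 118528/1847130 = 0.06417.
n_1 = 250 × 0.06417 = 16.042... → 16.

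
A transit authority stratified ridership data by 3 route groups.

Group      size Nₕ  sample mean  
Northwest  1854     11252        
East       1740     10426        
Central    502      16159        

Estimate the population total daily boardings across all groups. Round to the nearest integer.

47114266

Northwest: 1854·11252 = 20861208
East: 1740·10426 = 18141240
Central: 502·16159 = 8111818
τ̂ = Σ Nₕx̄ₕ = 47114266.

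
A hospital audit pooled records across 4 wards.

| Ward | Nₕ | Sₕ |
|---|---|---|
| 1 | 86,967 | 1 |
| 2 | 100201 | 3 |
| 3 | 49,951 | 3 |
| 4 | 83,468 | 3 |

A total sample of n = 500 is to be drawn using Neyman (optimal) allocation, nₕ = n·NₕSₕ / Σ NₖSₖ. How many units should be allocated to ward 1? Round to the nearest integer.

1: NₕSₕ = 86967·1 = 86967
2: NₕSₕ = 100201·3 = 300603
3: NₕSₕ = 49951·3 = 149853
4: NₕSₕ = 83468·3 = 250404
Σ NₕSₕ = 787827.
n_1 = 500·86967/787827 = 55.194... → 55.

55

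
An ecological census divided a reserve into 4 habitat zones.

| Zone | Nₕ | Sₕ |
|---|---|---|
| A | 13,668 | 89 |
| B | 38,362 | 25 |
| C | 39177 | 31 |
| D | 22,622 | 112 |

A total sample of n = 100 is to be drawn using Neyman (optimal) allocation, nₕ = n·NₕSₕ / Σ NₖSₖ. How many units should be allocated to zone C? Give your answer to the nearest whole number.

A: NₕSₕ = 13668·89 = 1216452
B: NₕSₕ = 38362·25 = 959050
C: NₕSₕ = 39177·31 = 1214487
D: NₕSₕ = 22622·112 = 2533664
Σ NₕSₕ = 5923653.
n_C = 100·1214487/5923653 = 20.502... → 21.

21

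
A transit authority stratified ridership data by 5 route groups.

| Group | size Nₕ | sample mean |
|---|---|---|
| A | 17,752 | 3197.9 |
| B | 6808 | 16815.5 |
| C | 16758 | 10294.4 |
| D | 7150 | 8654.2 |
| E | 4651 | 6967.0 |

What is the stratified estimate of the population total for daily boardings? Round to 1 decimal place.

Population total = Σ Nₕ·x̄ₕ (each stratum's size times its mean).
17752·3197.9 + 6808·16815.5 + 16758·10294.4 + 7150·8654.2 + 4651·6967.0 = 56769120.8 + 114479924 + 172513555.2 + 61877530 + 32403517 = 438043647.0.

438043647.0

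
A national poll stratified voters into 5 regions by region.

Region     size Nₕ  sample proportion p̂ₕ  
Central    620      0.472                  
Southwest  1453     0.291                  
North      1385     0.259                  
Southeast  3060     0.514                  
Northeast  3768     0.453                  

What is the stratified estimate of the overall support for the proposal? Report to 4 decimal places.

0.4233

N = 620 + 1453 + 1385 + 3060 + 3768 = 10286.
Overall proportion = Σ (Nₕ/N)·p̂ₕ.
Σ Nₕp̂ₕ = 292.64 + 422.823 + 358.715 + 1572.84 + 1706.904 = 4353.922.
4353.922 / 10286 = 0.423286... → 0.4233.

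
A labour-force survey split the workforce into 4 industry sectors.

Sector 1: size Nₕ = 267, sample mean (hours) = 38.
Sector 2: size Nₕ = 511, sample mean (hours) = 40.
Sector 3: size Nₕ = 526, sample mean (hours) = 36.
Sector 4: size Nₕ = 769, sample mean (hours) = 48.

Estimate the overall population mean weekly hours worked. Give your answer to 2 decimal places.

41.70

x̄_st = (Σ Nₕx̄ₕ) / (Σ Nₕ) = (267·38 + 511·40 + 526·36 + 769·48) / 2073
= 86434 / 2073 = 41.6951... → 41.70.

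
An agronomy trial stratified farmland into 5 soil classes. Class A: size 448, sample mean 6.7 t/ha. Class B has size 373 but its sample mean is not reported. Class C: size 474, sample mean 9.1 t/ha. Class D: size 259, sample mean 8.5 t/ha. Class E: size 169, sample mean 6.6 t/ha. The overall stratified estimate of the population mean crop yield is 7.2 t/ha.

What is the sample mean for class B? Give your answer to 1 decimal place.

Σ Nₕx̄ₕ = N·μ, so 373·x̄_B = 1723·7.2 − (448·6.7 + 474·9.1 + 259·8.5 + 169·6.6).
= 12405.6 − 10631.9 = 1773.7.
x̄_B = 1773.7 / 373 = 4.755... → 4.8.

4.8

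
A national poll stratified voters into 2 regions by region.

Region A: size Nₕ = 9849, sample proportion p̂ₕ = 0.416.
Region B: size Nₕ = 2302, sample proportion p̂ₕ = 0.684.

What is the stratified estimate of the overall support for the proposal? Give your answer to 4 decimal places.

N = 9849 + 2302 = 12151.
Overall proportion = Σ (Nₕ/N)·p̂ₕ.
Σ Nₕp̂ₕ = 4097.184 + 1574.568 = 5671.752.
5671.752 / 12151 = 0.466772... → 0.4668.

0.4668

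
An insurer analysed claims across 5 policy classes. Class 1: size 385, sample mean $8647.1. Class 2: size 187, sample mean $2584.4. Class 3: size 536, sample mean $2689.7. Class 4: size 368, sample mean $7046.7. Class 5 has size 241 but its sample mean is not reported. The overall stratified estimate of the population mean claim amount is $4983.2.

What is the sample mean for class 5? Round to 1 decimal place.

N = 385 + 187 + 536 + 368 + 241 = 1717.
Overall total = μ·N = 4983.2·1717 = 8556154.4.
Subtract the known strata: 385·8647.1 + 187·2584.4 + 536·2689.7 + 368·7046.7 = 7847281.1.
Remaining total for class 5: 8556154.4 − 7847281.1 = 708873.3.
Divide by its size: 708873.3 / 241 = 2941.383... → 2941.4.

2941.4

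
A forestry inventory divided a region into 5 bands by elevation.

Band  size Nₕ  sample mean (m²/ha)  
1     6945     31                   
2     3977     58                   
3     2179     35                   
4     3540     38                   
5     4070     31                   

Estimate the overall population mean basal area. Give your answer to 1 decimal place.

37.8

N = 6945 + 3977 + 2179 + 3540 + 4070 = 20711.
Overall mean = Σ (Nₕ/N)·x̄ₕ — weight by population share, not a simple average.
Σ Nₕx̄ₕ = 6945·31 + 3977·58 + 2179·35 + 3540·38 + 4070·31 = 215295 + 230666 + 76265 + 134520 + 126170 = 782916.
Divide by N: 782916 / 20711 = 37.802... → 37.8.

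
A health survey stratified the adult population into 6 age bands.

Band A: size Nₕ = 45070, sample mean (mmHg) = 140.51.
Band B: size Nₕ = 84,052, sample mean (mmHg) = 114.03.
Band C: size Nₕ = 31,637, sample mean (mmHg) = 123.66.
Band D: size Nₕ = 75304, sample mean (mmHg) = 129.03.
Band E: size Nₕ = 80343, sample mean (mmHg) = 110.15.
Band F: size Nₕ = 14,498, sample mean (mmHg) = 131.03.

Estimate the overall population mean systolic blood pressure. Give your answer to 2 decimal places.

121.77

x̄_st = (Σ Nₕx̄ₕ) / (Σ Nₕ) = (45070·140.51 + 84052·114.03 + 31637·123.66 + 75304·129.03 + 80343·110.15 + 14498·131.03) / 330904
= 40295396.19 / 330904 = 121.7737... → 121.77.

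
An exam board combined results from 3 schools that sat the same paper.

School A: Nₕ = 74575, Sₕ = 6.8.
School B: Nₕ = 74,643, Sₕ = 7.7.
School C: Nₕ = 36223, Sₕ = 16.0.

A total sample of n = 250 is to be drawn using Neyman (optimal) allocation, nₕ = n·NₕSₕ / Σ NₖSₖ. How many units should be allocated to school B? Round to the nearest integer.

Σ NₕSₕ = 74575·6.8 + 74643·7.7 + 36223·16.0 = 1661429.1.
Share for B: 574751.1/1661429.1 = 0.34594.
n_B = 250 × 0.34594 = 86.484... → 86.

86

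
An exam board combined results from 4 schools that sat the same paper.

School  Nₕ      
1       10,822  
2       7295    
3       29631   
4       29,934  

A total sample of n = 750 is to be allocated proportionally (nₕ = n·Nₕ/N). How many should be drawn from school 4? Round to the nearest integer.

Share of school 4 = 29934/77682 = 0.38534.
Allocate 750 × 0.38534 = 289.005... → 289.

289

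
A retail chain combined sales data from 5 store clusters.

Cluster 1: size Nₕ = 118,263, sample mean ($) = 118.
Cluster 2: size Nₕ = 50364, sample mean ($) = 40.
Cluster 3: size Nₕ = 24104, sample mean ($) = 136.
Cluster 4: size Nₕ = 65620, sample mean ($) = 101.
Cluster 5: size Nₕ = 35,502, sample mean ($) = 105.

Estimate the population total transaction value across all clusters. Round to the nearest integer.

29603068

1: 118263·118 = 13955034
2: 50364·40 = 2014560
3: 24104·136 = 3278144
4: 65620·101 = 6627620
5: 35502·105 = 3727710
τ̂ = Σ Nₕx̄ₕ = 29603068.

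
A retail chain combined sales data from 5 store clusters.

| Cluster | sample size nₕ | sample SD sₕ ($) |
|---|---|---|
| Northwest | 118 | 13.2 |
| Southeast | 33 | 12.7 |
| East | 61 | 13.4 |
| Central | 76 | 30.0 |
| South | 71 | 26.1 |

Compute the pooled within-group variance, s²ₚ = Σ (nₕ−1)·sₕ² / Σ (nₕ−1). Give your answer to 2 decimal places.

Degrees of freedom: 117 + 32 + 60 + 75 + 70 = 354.
Σ(nₕ−1)sₕ² = 117·174.24 + 32·161.29 + 60·179.56 + 75·900 + 70·681.21 = 151505.66.
s²ₚ = 151505.66 / 354 = 427.9821... → 427.98.

427.98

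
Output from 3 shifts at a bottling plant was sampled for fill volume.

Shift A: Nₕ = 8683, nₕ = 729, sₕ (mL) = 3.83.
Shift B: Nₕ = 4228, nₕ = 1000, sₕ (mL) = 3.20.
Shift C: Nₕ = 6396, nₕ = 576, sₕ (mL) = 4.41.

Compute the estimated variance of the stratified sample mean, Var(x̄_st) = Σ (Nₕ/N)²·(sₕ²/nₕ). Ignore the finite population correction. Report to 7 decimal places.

0.0082664

N = 19307; Wₕ = Nₕ/N.
shift A: (8683/19307)²·3.83²/729 = 0.0040698652
shift B: (4228/19307)²·3.20²/1000 = 0.0004910665
shift C: (6396/19307)²·4.41²/576 = 0.0037054590
Sum = 0.0082663907 → 0.0082664.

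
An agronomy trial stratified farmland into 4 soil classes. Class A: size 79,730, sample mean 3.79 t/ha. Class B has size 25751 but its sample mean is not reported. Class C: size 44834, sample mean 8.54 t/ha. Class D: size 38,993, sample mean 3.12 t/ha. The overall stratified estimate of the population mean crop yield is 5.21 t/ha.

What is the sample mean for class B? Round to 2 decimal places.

Σ Nₕx̄ₕ = N·μ, so 25751·x̄_B = 189308·5.21 − (79730·3.79 + 44834·8.54 + 38993·3.12).
= 986294.68 − 806717.22 = 179577.46.
x̄_B = 179577.46 / 25751 = 6.9736... → 6.97.

6.97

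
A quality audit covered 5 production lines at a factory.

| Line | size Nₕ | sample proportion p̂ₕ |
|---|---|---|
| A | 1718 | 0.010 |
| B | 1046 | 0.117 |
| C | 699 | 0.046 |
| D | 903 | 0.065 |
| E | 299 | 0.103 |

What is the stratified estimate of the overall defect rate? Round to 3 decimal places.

N = 1718 + 1046 + 699 + 903 + 299 = 4665.
Overall proportion = Σ (Nₕ/N)·p̂ₕ.
Σ Nₕp̂ₕ = 17.18 + 122.382 + 32.154 + 58.695 + 30.797 = 261.208.
261.208 / 4665 = 0.05599... → 0.056.

0.056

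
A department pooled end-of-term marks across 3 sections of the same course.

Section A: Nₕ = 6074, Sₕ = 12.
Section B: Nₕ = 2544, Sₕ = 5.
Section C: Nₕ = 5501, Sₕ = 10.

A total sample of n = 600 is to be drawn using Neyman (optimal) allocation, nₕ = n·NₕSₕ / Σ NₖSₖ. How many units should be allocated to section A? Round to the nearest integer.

A: NₕSₕ = 6074·12 = 72888
B: NₕSₕ = 2544·5 = 12720
C: NₕSₕ = 5501·10 = 55010
Σ NₕSₕ = 140618.
n_A = 600·72888/140618 = 311.004... → 311.

311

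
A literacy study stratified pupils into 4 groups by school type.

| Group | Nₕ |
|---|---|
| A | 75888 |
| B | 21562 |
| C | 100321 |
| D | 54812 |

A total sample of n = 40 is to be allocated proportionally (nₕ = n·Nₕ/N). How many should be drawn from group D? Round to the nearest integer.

9

N = 75888 + 21562 + 100321 + 54812 = 252583.
n_D = 40·54812/252583 = 8.680... → 9.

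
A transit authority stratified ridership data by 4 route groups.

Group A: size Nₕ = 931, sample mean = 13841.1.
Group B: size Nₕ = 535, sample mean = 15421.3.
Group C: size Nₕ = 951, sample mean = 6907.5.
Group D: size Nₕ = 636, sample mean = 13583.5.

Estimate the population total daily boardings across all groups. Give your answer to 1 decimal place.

36344598.1

A: 931·13841.1 = 12886064.1
B: 535·15421.3 = 8250395.5
C: 951·6907.5 = 6569032.5
D: 636·13583.5 = 8639106
τ̂ = Σ Nₕx̄ₕ = 36344598.1.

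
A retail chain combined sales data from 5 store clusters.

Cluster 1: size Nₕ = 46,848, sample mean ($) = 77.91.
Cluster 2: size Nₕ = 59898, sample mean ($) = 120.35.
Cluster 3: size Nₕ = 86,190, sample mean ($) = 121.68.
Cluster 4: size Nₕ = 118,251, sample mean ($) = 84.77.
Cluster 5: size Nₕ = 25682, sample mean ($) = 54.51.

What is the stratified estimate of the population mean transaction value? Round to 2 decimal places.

97.28

x̄_st = (Σ Nₕx̄ₕ) / (Σ Nₕ) = (46848·77.91 + 59898·120.35 + 86190·121.68 + 118251·84.77 + 25682·54.51) / 336869
= 32770314.27 / 336869 = 97.2791... → 97.28.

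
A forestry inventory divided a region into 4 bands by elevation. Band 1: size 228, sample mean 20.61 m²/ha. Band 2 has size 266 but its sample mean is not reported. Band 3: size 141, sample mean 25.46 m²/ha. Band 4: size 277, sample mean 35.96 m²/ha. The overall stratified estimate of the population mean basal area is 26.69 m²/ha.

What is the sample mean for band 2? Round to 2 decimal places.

22.90

Σ Nₕx̄ₕ = N·μ, so 266·x̄_2 = 912·26.69 − (228·20.61 + 141·25.46 + 277·35.96).
= 24341.28 − 18249.86 = 6091.42.
x̄_2 = 6091.42 / 266 = 22.9001... → 22.90.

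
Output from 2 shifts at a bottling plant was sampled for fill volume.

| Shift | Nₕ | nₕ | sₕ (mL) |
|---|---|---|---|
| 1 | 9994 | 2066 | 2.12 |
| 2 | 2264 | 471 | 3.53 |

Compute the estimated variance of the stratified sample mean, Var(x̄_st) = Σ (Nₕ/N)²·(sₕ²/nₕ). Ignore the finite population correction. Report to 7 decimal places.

N = 12258. Term for each stratum: Wₕ²sₕ²/nₕ.
Var(x̄_st) = 0.0014460418 + 0.0009024894 = 0.0023485313 → 0.0023485.

0.0023485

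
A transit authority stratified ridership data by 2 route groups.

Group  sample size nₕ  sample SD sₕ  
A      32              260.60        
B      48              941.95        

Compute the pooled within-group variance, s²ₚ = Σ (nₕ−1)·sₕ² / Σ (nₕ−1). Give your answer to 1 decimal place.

A: (32−1)·260.60² = 31·67912.36 = 2105283.16
B: (48−1)·941.95² = 47·887269.8025 = 41701680.7175
Numerator = 43806963.8775; denominator = Σ(nₕ−1) = 78.
s²ₚ = 43806963.8775/78 = 561627.742... → 561627.7.

561627.7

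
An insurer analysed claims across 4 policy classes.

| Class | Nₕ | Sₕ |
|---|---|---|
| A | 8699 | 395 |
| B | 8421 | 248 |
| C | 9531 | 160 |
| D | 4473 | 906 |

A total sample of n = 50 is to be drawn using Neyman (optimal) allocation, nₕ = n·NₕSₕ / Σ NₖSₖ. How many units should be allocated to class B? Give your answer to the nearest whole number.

9

A: NₕSₕ = 8699·395 = 3436105
B: NₕSₕ = 8421·248 = 2088408
C: NₕSₕ = 9531·160 = 1524960
D: NₕSₕ = 4473·906 = 4052538
Σ NₕSₕ = 11102011.
n_B = 50·2088408/11102011 = 9.406... → 9.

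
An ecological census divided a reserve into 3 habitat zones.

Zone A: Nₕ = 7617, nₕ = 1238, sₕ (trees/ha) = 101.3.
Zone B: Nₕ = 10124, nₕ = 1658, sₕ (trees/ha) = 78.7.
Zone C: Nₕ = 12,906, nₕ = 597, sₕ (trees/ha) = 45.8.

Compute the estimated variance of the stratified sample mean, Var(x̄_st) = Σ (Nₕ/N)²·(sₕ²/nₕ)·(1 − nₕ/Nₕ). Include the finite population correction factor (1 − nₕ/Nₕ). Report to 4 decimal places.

N = 30647; Wₕ = Nₕ/N.
zone A: (7617/30647)²·101.3²/1238·(1 − 1238/7617) = 0.4288040
zone B: (10124/30647)²·78.7²/1658·(1 − 1658/10124) = 0.3408940
zone C: (12906/30647)²·45.8²/597·(1 − 597/12906) = 0.5942855
Sum = 1.3639836 → 1.3640.

1.3640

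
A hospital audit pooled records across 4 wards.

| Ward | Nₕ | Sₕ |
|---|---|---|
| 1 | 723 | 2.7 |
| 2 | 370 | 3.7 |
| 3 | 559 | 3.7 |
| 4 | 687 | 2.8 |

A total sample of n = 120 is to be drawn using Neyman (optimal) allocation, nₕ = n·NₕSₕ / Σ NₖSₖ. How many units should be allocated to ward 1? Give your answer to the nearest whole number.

Σ NₕSₕ = 723·2.7 + 370·3.7 + 559·3.7 + 687·2.8 = 7313.
Share for 1: 1952.1/7313 = 0.26694.
n_1 = 120 × 0.26694 = 32.032... → 32.

32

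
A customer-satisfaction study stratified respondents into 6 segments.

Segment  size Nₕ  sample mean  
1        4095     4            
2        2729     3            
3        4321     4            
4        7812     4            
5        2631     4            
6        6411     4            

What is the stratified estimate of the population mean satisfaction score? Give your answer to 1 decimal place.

3.9

N = 27999; weights Wₕ = Nₕ/N = (0.1463, 0.0975, 0.1543, 0.2790, 0.0940, 0.2290).
x̄_st = Σ Wₕ·x̄ₕ = 0.1463·4 + 0.0975·3 + 0.1543·4 + 0.2790·4 + 0.0940·4 + 0.2290·4 ≈ 3.903...
→ 3.9.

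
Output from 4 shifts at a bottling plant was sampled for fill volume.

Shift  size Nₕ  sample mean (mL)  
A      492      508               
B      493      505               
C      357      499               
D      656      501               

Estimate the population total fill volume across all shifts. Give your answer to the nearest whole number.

1005700

A: 492·508 = 249936
B: 493·505 = 248965
C: 357·499 = 178143
D: 656·501 = 328656
τ̂ = Σ Nₕx̄ₕ = 1005700.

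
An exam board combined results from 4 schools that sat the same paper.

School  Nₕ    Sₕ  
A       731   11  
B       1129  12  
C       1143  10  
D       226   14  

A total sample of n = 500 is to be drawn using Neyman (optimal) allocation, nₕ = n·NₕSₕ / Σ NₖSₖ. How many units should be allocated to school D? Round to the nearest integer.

44

Σ NₕSₕ = 731·11 + 1129·12 + 1143·10 + 226·14 = 36183.
Share for D: 3164/36183 = 0.08744.
n_D = 500 × 0.08744 = 43.722... → 44.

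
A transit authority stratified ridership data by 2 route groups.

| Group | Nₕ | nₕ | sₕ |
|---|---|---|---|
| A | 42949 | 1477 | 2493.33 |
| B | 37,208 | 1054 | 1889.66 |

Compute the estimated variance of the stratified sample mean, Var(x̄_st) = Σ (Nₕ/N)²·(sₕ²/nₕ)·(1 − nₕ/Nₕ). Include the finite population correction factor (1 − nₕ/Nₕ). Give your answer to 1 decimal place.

N = 80157. Term for each stratum: Wₕ²sₕ²/nₕ·(1−nₕ/Nₕ).
Var(x̄_st) = 1166.8208 + 709.3107 = 1876.1315 → 1876.1.

1876.1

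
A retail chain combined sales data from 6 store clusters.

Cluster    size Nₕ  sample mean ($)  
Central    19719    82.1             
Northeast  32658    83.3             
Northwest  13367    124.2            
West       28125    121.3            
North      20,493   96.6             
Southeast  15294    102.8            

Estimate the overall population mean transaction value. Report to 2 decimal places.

x̄_st = (Σ Nₕx̄ₕ) / (Σ Nₕ) = (19719·82.1 + 32658·83.3 + 13367·124.2 + 28125·121.3 + 20493·96.6 + 15294·102.8) / 129656
= 12962932.2 / 129656 = 99.9794... → 99.98.

99.98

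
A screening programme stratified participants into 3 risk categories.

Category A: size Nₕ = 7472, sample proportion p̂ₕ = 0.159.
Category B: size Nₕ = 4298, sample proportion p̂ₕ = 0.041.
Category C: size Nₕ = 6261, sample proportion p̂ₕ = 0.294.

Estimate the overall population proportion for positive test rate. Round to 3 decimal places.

0.178

Wₕ = Nₕ/N with N = 18031: 0.4144, 0.2384, 0.3472.
p̂_st = 0.4144·0.159 + 0.2384·0.041 + 0.3472·0.294 ≈ 0.17775... → 0.178.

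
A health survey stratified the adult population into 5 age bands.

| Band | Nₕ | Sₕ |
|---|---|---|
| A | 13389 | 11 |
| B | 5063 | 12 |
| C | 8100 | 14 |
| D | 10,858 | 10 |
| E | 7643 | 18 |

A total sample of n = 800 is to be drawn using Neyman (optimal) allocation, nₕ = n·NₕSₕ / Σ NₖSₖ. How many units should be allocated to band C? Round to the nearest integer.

A: NₕSₕ = 13389·11 = 147279
B: NₕSₕ = 5063·12 = 60756
C: NₕSₕ = 8100·14 = 113400
D: NₕSₕ = 10858·10 = 108580
E: NₕSₕ = 7643·18 = 137574
Σ NₕSₕ = 567589.
n_C = 800·113400/567589 = 159.834... → 160.

160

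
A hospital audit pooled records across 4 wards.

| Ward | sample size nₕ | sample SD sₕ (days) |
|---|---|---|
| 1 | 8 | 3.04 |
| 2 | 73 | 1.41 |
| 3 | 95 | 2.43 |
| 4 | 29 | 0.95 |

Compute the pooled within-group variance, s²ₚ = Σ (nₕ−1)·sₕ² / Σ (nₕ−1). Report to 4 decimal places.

Degrees of freedom: 7 + 72 + 94 + 28 = 201.
Σ(nₕ−1)sₕ² = 7·9.2416 + 72·1.9881 + 94·5.9049 + 28·0.9025 = 788.165.
s²ₚ = 788.165 / 201 = 3.921219... → 3.9212.

3.9212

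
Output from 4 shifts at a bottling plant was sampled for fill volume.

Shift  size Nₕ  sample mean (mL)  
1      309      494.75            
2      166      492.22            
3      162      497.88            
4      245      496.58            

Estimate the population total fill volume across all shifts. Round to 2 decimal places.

1: 309·494.75 = 152877.75
2: 166·492.22 = 81708.52
3: 162·497.88 = 80656.56
4: 245·496.58 = 121662.1
τ̂ = Σ Nₕx̄ₕ = 436904.93.

436904.93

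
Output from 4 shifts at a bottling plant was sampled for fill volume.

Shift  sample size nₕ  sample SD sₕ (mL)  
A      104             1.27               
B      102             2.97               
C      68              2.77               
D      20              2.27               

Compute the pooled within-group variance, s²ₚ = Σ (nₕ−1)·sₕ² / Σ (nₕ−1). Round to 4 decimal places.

5.7553

A: (104−1)·1.27² = 103·1.6129 = 166.1287
B: (102−1)·2.97² = 101·8.8209 = 890.9109
C: (68−1)·2.77² = 67·7.6729 = 514.0843
D: (20−1)·2.27² = 19·5.1529 = 97.9051
Numerator = 1669.029; denominator = Σ(nₕ−1) = 290.
s²ₚ = 1669.029/290 = 5.755272... → 5.7553.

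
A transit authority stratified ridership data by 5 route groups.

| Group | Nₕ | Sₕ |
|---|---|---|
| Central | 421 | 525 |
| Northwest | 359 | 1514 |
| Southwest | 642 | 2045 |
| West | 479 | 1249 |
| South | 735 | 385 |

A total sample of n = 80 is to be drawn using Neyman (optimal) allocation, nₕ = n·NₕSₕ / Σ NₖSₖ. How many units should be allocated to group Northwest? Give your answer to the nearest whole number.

Σ NₕSₕ = 421·525 + 359·1514 + 642·2045 + 479·1249 + 735·385 = 2958687.
Share for Northwest: 543526/2958687 = 0.18371.
n_Northwest = 80 × 0.18371 = 14.696... → 15.

15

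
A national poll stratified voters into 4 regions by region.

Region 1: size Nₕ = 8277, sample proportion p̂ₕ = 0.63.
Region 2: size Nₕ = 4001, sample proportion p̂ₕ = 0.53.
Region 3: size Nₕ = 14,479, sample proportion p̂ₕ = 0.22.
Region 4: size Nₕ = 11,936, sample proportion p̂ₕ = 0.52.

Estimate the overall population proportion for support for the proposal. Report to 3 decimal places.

N = 8277 + 4001 + 14479 + 11936 = 38693.
Overall proportion = Σ (Nₕ/N)·p̂ₕ.
Σ Nₕp̂ₕ = 5214.51 + 2120.53 + 3185.38 + 6206.72 = 16727.14.
16727.14 / 38693 = 0.43230... → 0.432.

0.432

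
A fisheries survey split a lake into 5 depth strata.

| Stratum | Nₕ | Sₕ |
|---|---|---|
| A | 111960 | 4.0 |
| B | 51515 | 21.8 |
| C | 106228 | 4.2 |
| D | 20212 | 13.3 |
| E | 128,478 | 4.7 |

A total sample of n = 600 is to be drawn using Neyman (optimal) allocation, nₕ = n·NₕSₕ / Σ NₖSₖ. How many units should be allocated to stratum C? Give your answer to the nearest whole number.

93

A: NₕSₕ = 111960·4.0 = 447840
B: NₕSₕ = 51515·21.8 = 1123027
C: NₕSₕ = 106228·4.2 = 446157.6
D: NₕSₕ = 20212·13.3 = 268819.6
E: NₕSₕ = 128478·4.7 = 603846.6
Σ NₕSₕ = 2889690.8.
n_C = 600·446157.6/2889690.8 = 92.638... → 93.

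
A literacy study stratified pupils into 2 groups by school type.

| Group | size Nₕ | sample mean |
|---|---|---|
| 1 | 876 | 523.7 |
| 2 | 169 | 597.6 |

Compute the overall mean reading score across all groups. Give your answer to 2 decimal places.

535.65

N = 1045; weights Wₕ = Nₕ/N = (0.8383, 0.1617).
x̄_st = Σ Wₕ·x̄ₕ = 0.8383·523.7 + 0.1617·597.6 ≈ 535.6513...
→ 535.65.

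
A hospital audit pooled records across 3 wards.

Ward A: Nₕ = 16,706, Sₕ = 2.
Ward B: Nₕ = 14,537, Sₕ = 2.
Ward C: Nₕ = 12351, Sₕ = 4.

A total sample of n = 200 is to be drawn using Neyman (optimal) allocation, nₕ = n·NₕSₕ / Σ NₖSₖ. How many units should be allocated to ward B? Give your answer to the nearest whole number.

Σ NₕSₕ = 16706·2 + 14537·2 + 12351·4 = 111890.
Share for B: 29074/111890 = 0.25984.
n_B = 200 × 0.25984 = 51.969... → 52.

52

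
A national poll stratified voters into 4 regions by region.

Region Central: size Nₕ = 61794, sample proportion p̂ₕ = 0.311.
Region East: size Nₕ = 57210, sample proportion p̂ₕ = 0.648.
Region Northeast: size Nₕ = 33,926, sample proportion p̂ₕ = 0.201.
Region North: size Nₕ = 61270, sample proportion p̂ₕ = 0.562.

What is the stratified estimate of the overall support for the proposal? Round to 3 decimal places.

0.455

Wₕ = Nₕ/N with N = 214200: 0.2885, 0.2671, 0.1584, 0.2860.
p̂_st = 0.2885·0.311 + 0.2671·0.648 + 0.1584·0.201 + 0.2860·0.562 ≈ 0.45538... → 0.455.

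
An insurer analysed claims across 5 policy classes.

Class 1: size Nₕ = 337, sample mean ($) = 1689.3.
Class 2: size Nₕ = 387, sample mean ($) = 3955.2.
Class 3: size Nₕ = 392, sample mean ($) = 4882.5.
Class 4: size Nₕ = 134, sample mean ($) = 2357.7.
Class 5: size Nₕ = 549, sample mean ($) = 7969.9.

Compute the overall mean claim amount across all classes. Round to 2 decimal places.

x̄_st = (Σ Nₕx̄ₕ) / (Σ Nₕ) = (337·1689.3 + 387·3955.2 + 392·4882.5 + 134·2357.7 + 549·7969.9) / 1799
= 8705303.4 / 1799 = 4838.9680... → 4838.97.

4838.97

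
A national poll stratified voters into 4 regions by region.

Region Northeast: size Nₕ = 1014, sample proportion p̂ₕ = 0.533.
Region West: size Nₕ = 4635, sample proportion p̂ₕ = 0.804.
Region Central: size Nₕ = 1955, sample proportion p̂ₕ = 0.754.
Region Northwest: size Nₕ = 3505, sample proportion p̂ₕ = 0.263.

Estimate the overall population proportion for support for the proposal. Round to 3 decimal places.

0.600

N = 1014 + 4635 + 1955 + 3505 = 11109.
Overall proportion = Σ (Nₕ/N)·p̂ₕ.
Σ Nₕp̂ₕ = 540.462 + 3726.54 + 1474.07 + 921.815 = 6662.887.
6662.887 / 11109 = 0.59977... → 0.600.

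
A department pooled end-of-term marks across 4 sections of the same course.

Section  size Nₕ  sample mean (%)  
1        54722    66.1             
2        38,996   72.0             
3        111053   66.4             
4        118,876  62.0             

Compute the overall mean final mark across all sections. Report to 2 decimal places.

N = 323647; weights Wₕ = Nₕ/N = (0.1691, 0.1205, 0.3431, 0.3673).
x̄_st = Σ Wₕ·x̄ₕ = 0.1691·66.1 + 0.1205·72.0 + 0.3431·66.4 + 0.3673·62.0 ≈ 65.4079...
→ 65.41.

65.41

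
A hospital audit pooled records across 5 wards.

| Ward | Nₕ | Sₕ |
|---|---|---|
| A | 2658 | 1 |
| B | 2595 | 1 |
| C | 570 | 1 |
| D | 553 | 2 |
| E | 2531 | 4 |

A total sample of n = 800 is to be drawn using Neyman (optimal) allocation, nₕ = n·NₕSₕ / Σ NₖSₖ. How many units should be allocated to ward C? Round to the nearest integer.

Σ NₕSₕ = 2658·1 + 2595·1 + 570·1 + 553·2 + 2531·4 = 17053.
Share for C: 570/17053 = 0.03343.
n_C = 800 × 0.03343 = 26.740... → 27.

27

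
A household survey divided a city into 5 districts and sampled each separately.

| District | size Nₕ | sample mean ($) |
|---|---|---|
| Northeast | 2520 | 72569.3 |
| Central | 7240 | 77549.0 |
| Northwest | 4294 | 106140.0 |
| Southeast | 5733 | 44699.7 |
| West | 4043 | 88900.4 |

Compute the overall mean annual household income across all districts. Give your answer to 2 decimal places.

76197.32

N = 23830; weights Wₕ = Nₕ/N = (0.1057, 0.3038, 0.1802, 0.2406, 0.1697).
x̄_st = Σ Wₕ·x̄ₕ = 0.1057·72569.3 + 0.3038·77549.0 + 0.1802·106140.0 + 0.2406·44699.7 + 0.1697·88900.4 ≈ 76197.3249...
→ 76197.32.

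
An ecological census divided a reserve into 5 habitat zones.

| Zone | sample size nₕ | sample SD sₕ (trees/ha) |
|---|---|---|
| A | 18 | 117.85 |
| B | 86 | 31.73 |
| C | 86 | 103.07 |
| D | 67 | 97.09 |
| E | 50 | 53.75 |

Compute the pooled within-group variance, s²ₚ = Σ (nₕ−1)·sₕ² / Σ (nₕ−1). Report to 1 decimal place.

6584.1

Degrees of freedom: 17 + 85 + 85 + 66 + 49 = 302.
Σ(nₕ−1)sₕ² = 17·13888.6225 + 85·1006.7929 + 85·10623.4249 + 66·9426.4681 + 49·2889.0625 = 1988386.0526.
s²ₚ = 1988386.0526 / 302 = 6584.060... → 6584.1.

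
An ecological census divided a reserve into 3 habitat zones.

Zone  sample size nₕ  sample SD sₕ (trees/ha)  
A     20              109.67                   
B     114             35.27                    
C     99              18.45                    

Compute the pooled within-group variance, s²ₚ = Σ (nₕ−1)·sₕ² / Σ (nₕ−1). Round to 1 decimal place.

A: (20−1)·109.67² = 19·12027.5089 = 228522.6691
B: (114−1)·35.27² = 113·1243.9729 = 140568.9377
C: (99−1)·18.45² = 98·340.4025 = 33359.445
Numerator = 402451.0518; denominator = Σ(nₕ−1) = 230.
s²ₚ = 402451.0518/230 = 1749.787... → 1749.8.

1749.8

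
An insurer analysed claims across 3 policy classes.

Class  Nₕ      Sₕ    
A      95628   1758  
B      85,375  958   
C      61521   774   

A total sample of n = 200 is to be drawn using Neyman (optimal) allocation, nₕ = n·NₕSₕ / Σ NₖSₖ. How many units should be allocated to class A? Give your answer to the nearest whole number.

A: NₕSₕ = 95628·1758 = 168114024
B: NₕSₕ = 85375·958 = 81789250
C: NₕSₕ = 61521·774 = 47617254
Σ NₕSₕ = 297520528.
n_A = 200·168114024/297520528 = 113.010... → 113.

113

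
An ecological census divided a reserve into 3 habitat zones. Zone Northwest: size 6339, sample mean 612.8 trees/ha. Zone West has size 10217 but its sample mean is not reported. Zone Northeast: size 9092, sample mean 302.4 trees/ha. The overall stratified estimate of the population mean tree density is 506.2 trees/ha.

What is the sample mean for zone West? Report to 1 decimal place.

Σ Nₕx̄ₕ = N·μ, so 10217·x̄_West = 25648·506.2 − (6339·612.8 + 9092·302.4).
= 12983017.6 − 6633960 = 6349057.6.
x̄_West = 6349057.6 / 10217 = 621.421... → 621.4.

621.4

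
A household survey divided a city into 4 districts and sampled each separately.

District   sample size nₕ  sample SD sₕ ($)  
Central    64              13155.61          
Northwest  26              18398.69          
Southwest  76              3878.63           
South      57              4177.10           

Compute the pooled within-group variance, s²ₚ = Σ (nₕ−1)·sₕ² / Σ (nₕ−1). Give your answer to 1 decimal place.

98043787.9

Degrees of freedom: 63 + 25 + 75 + 56 = 219.
Σ(nₕ−1)sₕ² = 63·173070074.4721 + 25·338511793.7161 + 75·15043770.6769 + 56·17448164.41 = 21471589542.3723.
s²ₚ = 21471589542.3723 / 219 = 98043787.865... → 98043787.9.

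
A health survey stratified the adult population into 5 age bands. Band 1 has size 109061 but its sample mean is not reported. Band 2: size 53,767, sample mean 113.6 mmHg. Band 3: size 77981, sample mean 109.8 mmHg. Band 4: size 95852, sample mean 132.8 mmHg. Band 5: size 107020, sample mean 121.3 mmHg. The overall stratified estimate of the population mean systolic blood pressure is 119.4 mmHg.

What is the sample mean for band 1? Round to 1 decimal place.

115.5

Σ Nₕx̄ₕ = N·μ, so 109061·x̄_1 = 443681·119.4 − (53767·113.6 + 77981·109.8 + 95852·132.8 + 107020·121.3).
= 52975511.4 − 40380916.6 = 12594594.8.
x̄_1 = 12594594.8 / 109061 = 115.482... → 115.5.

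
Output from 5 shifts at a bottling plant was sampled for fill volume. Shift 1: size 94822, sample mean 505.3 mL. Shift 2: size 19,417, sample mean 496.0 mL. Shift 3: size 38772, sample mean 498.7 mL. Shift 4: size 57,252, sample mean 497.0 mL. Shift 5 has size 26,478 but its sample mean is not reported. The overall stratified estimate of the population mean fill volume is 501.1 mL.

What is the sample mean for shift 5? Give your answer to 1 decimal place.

Σ Nₕx̄ₕ = N·μ, so 26478·x̄_5 = 236741·501.1 − (94822·505.3 + 19417·496.0 + 38772·498.7 + 57252·497.0).
= 118630915.1 − 105334229 = 13296686.1.
x̄_5 = 13296686.1 / 26478 = 502.179... → 502.2.

502.2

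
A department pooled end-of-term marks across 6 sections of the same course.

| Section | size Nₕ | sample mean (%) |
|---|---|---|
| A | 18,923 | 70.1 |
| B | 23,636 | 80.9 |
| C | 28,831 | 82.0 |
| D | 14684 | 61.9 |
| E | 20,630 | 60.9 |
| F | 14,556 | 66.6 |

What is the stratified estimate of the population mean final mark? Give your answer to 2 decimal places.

72.06

x̄_st = (Σ Nₕx̄ₕ) / (Σ Nₕ) = (18923·70.1 + 23636·80.9 + 28831·82.0 + 14684·61.9 + 20630·60.9 + 14556·66.6) / 121260
= 8737532.9 / 121260 = 72.0562... → 72.06.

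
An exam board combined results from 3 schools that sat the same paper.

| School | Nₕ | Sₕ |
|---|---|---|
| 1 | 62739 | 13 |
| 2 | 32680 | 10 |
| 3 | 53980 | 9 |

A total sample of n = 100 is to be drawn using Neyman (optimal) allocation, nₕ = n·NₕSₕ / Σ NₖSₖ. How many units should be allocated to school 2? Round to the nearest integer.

20

1: NₕSₕ = 62739·13 = 815607
2: NₕSₕ = 32680·10 = 326800
3: NₕSₕ = 53980·9 = 485820
Σ NₕSₕ = 1628227.
n_2 = 100·326800/1628227 = 20.071... → 20.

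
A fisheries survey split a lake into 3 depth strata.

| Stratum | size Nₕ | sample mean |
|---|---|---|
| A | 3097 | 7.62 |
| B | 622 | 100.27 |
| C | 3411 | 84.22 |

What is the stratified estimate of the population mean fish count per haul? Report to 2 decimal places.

52.35

x̄_st = (Σ Nₕx̄ₕ) / (Σ Nₕ) = (3097·7.62 + 622·100.27 + 3411·84.22) / 7130
= 373241.5 / 7130 = 52.3480... → 52.35.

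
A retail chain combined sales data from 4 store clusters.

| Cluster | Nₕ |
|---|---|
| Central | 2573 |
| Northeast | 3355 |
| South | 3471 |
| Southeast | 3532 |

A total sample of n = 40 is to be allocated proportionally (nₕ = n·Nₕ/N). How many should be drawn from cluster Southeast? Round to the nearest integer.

Share of cluster Southeast = 3532/12931 = 0.27314.
Allocate 40 × 0.27314 = 10.926... → 11.

11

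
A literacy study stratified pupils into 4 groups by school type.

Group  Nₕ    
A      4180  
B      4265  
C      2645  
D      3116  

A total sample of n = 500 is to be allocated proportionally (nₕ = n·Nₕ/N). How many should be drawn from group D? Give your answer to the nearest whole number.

110

Share of group D = 3116/14206 = 0.21934.
Allocate 500 × 0.21934 = 109.672... → 110.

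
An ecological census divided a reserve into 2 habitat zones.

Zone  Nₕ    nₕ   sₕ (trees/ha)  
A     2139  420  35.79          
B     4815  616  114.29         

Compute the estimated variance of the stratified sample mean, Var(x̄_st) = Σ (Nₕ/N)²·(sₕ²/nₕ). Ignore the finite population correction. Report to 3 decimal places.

10.455

N = 6954; Wₕ = Nₕ/N.
zone A: (2139/6954)²·35.79²/420 = 0.288553
zone B: (4815/6954)²·114.29²/616 = 10.166207
Sum = 10.454761 → 10.455.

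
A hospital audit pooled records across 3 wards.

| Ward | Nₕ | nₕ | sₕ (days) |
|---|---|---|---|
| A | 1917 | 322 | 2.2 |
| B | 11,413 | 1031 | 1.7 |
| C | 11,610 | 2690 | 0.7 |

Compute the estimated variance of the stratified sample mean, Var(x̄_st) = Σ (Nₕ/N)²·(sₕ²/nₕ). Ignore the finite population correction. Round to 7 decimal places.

0.0007153

N = 24940; Wₕ = Nₕ/N.
ward A: (1917/24940)²·2.2²/322 = 0.0000888057
ward B: (11413/24940)²·1.7²/1031 = 0.0005870106
ward C: (11610/24940)²·0.7²/2690 = 0.0000394744
Sum = 0.0007152906 → 0.0007153.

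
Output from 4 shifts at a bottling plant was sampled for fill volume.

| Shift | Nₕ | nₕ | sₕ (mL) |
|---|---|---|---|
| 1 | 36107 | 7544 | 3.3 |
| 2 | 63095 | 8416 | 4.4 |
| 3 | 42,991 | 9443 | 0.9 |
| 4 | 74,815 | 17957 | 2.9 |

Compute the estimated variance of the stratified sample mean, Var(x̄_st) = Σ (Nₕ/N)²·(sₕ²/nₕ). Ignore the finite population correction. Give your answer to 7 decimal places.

0.0002935

N = 217008; Wₕ = Nₕ/N.
shift 1: (36107/217008)²·3.3²/7544 = 0.0000399629
shift 2: (63095/217008)²·4.4²/8416 = 0.0001944635
shift 3: (42991/217008)²·0.9²/9443 = 0.0000033665
shift 4: (74815/217008)²·2.9²/17957 = 0.0000556658
Sum = 0.0002934587 → 0.0002935.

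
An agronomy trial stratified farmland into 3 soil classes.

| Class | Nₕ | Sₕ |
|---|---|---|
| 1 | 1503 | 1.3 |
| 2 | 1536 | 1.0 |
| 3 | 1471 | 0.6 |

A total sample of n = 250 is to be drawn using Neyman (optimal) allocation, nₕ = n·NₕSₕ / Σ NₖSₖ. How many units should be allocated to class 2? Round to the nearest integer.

88

1: NₕSₕ = 1503·1.3 = 1953.9
2: NₕSₕ = 1536·1.0 = 1536
3: NₕSₕ = 1471·0.6 = 882.6
Σ NₕSₕ = 4372.5.
n_2 = 250·1536/4372.5 = 87.822... → 88.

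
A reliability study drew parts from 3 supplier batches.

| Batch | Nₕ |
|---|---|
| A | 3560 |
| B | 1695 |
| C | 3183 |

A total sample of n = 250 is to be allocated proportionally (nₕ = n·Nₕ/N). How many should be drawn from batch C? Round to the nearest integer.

N = 3560 + 1695 + 3183 = 8438.
n_C = 250·3183/8438 = 94.306... → 94.

94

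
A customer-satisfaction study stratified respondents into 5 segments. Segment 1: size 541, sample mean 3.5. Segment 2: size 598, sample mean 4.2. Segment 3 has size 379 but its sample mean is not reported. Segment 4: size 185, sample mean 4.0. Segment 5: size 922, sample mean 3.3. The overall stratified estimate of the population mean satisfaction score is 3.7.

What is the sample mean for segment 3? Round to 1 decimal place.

Σ Nₕx̄ₕ = N·μ, so 379·x̄_3 = 2625·3.7 − (541·3.5 + 598·4.2 + 185·4.0 + 922·3.3).
= 9712.5 − 8187.7 = 1524.8.
x̄_3 = 1524.8 / 379 = 4.023... → 4.0.

4.0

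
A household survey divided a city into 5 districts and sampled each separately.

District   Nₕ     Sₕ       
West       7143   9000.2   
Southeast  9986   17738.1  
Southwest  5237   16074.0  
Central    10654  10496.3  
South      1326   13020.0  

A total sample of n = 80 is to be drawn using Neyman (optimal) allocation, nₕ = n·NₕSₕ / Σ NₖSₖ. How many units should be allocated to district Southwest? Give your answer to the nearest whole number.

Σ NₕSₕ = 7143·9000.2 + 9986·17738.1 + 5237·16074.0 + 10654·10496.3 + 1326·13020.0 = 454692733.4.
Share for Southwest: 84179538/454692733.4 = 0.18513.
n_Southwest = 80 × 0.18513 = 14.811... → 15.

15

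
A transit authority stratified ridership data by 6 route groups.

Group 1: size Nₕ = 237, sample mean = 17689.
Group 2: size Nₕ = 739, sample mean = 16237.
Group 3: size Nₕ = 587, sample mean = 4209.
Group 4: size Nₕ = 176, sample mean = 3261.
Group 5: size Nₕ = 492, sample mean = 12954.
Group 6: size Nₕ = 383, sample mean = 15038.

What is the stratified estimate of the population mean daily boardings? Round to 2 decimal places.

12000.37

N = 2614; weights Wₕ = Nₕ/N = (0.0907, 0.2827, 0.2246, 0.0673, 0.1882, 0.1465).
x̄_st = Σ Wₕ·x̄ₕ = 0.0907·17689 + 0.2827·16237 + 0.2246·4209 + 0.0673·3261 + 0.1882·12954 + 0.1465·15038 ≈ 12000.3738...
→ 12000.37.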